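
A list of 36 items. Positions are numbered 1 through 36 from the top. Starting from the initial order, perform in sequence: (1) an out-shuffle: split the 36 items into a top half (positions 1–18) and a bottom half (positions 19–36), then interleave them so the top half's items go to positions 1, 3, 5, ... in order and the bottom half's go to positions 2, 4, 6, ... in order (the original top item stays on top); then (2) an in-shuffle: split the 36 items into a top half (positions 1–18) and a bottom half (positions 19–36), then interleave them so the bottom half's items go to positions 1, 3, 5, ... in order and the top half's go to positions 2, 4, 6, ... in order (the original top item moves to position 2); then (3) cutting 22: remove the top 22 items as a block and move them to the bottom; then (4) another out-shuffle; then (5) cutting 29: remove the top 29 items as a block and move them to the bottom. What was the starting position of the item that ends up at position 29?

Undo the operations in reverse order, starting from position 29:
  undo op 5 (cut 29): 29 ← 22
  undo op 4 (out-shuffle, from bottom half): 22 ← 29
  undo op 3 (cut 22): 29 ← 15
  undo op 2 (in-shuffle, from bottom half): 15 ← 26
  undo op 1 (out-shuffle, from bottom half): 26 ← 31
So the item at position 29 came from original position 31.

31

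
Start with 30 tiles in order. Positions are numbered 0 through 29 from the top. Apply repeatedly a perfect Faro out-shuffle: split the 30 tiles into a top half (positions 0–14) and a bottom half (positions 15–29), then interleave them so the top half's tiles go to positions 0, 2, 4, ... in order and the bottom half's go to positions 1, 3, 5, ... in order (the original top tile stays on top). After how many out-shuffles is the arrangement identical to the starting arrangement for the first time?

28

The out-shuffle permutes the 30 positions with cycle lengths [1, 1, 28].
Every tile is home exactly when every cycle has completed a whole number of laps, i.e. after lcm(1, 28) = 28 out-shuffles.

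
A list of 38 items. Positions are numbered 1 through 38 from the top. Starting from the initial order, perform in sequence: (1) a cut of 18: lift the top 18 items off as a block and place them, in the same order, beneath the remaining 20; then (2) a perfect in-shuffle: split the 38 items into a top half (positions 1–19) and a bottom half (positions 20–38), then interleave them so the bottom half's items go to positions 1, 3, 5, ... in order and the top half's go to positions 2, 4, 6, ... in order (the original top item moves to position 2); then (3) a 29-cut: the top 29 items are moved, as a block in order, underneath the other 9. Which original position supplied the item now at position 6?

Undo the operations in reverse order, starting from position 6:
  undo op 3 (cut 29): 6 ← 35
  undo op 2 (in-shuffle, from bottom half): 35 ← 37
  undo op 1 (cut 18): 37 ← 17
So the item at position 6 came from original position 17.

17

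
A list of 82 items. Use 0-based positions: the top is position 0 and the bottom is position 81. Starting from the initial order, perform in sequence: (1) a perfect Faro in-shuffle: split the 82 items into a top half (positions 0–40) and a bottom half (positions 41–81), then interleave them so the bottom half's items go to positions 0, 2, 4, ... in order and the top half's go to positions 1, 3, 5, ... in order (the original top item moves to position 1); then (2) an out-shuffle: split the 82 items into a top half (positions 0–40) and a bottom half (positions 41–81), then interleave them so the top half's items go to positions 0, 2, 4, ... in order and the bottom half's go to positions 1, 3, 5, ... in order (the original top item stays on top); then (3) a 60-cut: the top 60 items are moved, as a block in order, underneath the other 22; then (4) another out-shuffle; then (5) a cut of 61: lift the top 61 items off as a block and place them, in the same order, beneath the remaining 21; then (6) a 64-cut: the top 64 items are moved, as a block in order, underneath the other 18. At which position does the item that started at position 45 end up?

Track the item from position 45 forward through each operation:
  after op 1 (in-shuffle): 45 → 8
  after op 2 (out-shuffle): 8 → 16
  after op 3 (cut 60): 16 → 38
  after op 4 (out-shuffle): 38 → 76
  after op 5 (cut 61): 76 → 15
  after op 6 (cut 64): 15 → 33

33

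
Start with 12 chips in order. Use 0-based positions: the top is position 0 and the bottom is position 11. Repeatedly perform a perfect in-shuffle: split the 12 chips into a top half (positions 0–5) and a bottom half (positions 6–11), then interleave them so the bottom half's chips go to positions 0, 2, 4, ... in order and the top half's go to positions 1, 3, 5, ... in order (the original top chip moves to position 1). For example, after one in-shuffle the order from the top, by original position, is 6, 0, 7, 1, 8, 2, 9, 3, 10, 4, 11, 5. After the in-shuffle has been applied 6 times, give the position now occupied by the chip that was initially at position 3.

8

Track the chip's position through each in-shuffle:
3 → 7 → 2 → 5 → 11 → 10 → 8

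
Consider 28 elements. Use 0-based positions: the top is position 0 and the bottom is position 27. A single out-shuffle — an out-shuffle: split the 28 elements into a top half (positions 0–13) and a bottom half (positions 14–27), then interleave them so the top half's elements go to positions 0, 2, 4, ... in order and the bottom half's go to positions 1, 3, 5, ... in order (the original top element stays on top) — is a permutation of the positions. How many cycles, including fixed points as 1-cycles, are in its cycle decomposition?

Trace each unvisited position around until it returns:
(0) (1 2 4 8 16 5 ... len 18) (3 6 12 24 21 15) (9 18) (27)
5 cycles in total.

5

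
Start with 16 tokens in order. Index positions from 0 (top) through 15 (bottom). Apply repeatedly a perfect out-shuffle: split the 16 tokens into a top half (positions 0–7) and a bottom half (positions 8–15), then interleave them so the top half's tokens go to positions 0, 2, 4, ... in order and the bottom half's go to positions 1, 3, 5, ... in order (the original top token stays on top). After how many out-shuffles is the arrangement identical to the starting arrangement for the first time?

The out-shuffle permutes the 16 positions with cycle lengths [1, 1, 2, 4, 4, 4].
Every token is home exactly when every cycle has completed a whole number of laps, i.e. after lcm(1, 2, 4) = 4 out-shuffles.

4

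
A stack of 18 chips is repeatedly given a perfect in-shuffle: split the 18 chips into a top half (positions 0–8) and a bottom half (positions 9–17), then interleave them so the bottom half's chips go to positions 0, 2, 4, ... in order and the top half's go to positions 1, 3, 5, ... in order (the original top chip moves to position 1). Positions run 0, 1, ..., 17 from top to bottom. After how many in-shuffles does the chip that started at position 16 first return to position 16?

18

Follow position 16 under repeated in-shuffles:
16 → 14 → 10 → 2 → 5 → 11 → 4 → 9 → 0 → 1 → 3 → 7 → 15 → 12 → 6 → 13 → 8 → 17 → 16
It first returns after 18 in-shuffles.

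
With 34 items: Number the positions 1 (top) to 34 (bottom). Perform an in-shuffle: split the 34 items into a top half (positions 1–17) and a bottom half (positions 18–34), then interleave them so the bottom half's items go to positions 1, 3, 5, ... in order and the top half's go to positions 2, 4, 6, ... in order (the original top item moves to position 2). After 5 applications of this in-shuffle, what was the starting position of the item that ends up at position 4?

22

Work backwards from position 4, undoing one in-shuffle at a time:
4 ← 2 ← 1 ← 18 ← 9 ← 22
So the item now at position 4 started at position 22.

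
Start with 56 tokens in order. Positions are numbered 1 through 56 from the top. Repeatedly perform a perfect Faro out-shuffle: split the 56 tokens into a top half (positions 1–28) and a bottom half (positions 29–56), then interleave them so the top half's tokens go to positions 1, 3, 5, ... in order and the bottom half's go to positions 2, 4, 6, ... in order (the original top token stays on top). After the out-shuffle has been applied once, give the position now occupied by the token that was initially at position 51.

46

Track the token's position through each out-shuffle:
51 → 46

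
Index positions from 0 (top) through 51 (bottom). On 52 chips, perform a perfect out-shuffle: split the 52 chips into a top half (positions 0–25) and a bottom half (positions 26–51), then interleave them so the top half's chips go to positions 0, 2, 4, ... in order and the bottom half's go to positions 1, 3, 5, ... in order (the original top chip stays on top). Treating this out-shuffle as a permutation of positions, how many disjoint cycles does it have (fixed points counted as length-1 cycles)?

Trace each unvisited position around until it returns:
(0) (1 2 4 8 16 32 13 26) (3 6 12 24 48 45 39 27) (5 10 20 40 29 7 14 28) (9 18 36 21 42 33 15 30) (11 22 44 37 23 46 41 31) (17 34) (19 38 25 50 49 47 43 35) ... plus 1 more
9 cycles in total.

9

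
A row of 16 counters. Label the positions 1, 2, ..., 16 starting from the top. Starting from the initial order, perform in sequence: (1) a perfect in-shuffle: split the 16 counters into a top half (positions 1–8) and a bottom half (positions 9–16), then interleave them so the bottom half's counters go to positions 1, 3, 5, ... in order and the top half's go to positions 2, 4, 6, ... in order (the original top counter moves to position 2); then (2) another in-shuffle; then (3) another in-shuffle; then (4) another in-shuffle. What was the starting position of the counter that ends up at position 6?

Undo the operations in reverse order, starting from position 6:
  undo op 4 (in-shuffle, from top half): 6 ← 3
  undo op 3 (in-shuffle, from bottom half): 3 ← 10
  undo op 2 (in-shuffle, from top half): 10 ← 5
  undo op 1 (in-shuffle, from bottom half): 5 ← 11
So the counter at position 6 came from original position 11.

11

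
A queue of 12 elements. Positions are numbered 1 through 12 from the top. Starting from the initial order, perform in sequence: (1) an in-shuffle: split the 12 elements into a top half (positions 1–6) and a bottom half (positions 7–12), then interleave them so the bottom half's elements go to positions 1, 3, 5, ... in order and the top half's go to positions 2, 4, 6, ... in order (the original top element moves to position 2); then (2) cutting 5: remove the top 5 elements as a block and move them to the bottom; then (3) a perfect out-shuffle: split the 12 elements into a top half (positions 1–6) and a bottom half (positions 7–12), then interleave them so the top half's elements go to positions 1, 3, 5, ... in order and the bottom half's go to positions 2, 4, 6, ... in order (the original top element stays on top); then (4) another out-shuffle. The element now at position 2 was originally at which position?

11

Undo the operations in reverse order, starting from position 2:
  undo op 4 (out-shuffle, from bottom half): 2 ← 7
  undo op 3 (out-shuffle, from top half): 7 ← 4
  undo op 2 (cut 5): 4 ← 9
  undo op 1 (in-shuffle, from bottom half): 9 ← 11
So the element at position 2 came from original position 11.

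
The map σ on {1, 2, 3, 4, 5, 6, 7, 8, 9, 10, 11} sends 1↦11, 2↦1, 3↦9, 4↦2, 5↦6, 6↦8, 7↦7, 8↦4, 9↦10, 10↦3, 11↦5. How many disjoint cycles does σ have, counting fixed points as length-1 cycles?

Cycle decomposition: (1 11 5 6 8 4 2) (3 9 10) (7).
3 cycles.

3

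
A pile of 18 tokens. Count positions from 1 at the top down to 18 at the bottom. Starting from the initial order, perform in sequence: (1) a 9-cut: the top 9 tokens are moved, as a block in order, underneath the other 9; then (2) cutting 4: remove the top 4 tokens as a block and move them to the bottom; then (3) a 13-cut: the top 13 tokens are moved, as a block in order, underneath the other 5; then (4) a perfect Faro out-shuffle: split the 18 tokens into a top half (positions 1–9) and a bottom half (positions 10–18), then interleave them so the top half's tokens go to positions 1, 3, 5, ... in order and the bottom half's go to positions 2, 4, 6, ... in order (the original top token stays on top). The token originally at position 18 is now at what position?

Track the token from position 18 forward through each operation:
  after op 1 (cut 9): 18 → 9
  after op 2 (cut 4): 9 → 5
  after op 3 (cut 13): 5 → 10
  after op 4 (out-shuffle): 10 → 2

2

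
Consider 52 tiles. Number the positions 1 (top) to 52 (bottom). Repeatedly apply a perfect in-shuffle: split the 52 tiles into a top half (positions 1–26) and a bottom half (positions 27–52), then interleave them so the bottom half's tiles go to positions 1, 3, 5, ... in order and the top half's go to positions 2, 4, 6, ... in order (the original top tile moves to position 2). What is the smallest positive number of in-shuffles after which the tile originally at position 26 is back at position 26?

Follow position 26 under repeated in-shuffles:
26 → 52 → 51 → 49 → 45 → 37 → 21 → 42 → ... → 26 (length 52)
It first returns after 52 in-shuffles.

52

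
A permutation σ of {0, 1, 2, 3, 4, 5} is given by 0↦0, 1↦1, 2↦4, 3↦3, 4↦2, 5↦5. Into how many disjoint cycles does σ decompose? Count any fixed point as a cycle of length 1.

5

Cycle decomposition: (0) (1) (2 4) (3) (5).
5 cycles.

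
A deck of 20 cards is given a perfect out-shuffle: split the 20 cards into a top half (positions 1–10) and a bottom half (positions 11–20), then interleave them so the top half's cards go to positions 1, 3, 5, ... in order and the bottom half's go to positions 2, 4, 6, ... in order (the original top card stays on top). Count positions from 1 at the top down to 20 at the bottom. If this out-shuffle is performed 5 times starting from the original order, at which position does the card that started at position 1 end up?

Position 1 is a fixed point of every out-shuffle, so the card never moves.

1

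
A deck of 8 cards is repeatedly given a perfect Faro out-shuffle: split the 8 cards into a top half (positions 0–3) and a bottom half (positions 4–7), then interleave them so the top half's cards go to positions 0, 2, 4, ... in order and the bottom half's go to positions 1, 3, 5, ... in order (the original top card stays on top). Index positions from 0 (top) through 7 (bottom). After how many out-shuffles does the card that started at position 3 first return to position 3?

Follow position 3 under repeated out-shuffles:
3 → 6 → 5 → 3
It first returns after 3 out-shuffles.

3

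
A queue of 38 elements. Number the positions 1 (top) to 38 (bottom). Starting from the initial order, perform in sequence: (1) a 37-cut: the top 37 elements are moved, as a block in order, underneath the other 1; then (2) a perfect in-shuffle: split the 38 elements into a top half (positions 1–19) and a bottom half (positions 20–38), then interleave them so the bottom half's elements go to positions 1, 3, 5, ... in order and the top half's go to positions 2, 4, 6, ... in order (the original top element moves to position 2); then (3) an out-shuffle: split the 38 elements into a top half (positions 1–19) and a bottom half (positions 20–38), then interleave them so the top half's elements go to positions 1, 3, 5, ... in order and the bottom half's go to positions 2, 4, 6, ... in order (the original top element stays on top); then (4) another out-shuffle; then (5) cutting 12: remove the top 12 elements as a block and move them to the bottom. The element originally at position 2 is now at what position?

9

Track the element from position 2 forward through each operation:
  after op 1 (cut 37): 2 → 3
  after op 2 (in-shuffle): 3 → 6
  after op 3 (out-shuffle): 6 → 11
  after op 4 (out-shuffle): 11 → 21
  after op 5 (cut 12): 21 → 9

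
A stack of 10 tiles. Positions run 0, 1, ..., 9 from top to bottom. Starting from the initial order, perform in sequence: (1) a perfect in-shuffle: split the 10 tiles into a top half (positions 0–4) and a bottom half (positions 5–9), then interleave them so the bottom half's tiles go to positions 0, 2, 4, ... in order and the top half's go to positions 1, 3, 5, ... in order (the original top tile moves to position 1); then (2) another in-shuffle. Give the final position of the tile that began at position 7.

Track the tile from position 7 forward through each operation:
  after op 1 (in-shuffle): 7 → 4
  after op 2 (in-shuffle): 4 → 9

9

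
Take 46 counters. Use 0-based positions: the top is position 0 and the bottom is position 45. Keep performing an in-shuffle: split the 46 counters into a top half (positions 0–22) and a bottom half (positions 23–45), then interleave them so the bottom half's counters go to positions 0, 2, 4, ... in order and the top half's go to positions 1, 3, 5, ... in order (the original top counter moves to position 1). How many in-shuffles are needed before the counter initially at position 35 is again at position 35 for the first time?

Follow position 35 under repeated in-shuffles:
35 → 24 → 2 → 5 → 11 → 23 → 0 → 1 → ... → 35 (length 23)
It first returns after 23 in-shuffles.

23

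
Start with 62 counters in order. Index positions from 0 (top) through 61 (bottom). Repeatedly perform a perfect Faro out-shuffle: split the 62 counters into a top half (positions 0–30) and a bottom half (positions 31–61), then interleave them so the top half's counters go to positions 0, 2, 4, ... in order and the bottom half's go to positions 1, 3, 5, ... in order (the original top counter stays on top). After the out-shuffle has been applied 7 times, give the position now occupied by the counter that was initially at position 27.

40

Track the counter's position through each out-shuffle:
27 → 54 → 47 → 33 → 5 → 10 → 20 → 40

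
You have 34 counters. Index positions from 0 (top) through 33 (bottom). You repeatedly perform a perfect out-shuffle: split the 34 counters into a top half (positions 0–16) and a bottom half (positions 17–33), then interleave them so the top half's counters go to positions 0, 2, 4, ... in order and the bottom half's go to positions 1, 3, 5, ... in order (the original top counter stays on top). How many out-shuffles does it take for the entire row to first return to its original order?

10

The out-shuffle permutes the 34 positions with cycle lengths [1, 1, 2, 10, 10, 10].
Every counter is home exactly when every cycle has completed a whole number of laps, i.e. after lcm(1, 2, 10) = 10 out-shuffles.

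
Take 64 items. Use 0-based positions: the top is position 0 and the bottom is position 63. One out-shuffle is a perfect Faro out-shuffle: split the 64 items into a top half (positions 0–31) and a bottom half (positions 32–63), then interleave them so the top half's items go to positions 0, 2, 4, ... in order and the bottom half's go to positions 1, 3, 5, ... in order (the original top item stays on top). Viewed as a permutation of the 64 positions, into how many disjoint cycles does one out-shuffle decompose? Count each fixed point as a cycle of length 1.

14

Trace each unvisited position around until it returns:
(0) (1 2 4 8 16 32) (3 6 12 24 48 33) (5 10 20 40 17 34) (7 14 28 56 49 35) (9 18 36) (11 22 44 25 50 37) (13 26 52 41 19 38) ... plus 6 more
14 cycles in total.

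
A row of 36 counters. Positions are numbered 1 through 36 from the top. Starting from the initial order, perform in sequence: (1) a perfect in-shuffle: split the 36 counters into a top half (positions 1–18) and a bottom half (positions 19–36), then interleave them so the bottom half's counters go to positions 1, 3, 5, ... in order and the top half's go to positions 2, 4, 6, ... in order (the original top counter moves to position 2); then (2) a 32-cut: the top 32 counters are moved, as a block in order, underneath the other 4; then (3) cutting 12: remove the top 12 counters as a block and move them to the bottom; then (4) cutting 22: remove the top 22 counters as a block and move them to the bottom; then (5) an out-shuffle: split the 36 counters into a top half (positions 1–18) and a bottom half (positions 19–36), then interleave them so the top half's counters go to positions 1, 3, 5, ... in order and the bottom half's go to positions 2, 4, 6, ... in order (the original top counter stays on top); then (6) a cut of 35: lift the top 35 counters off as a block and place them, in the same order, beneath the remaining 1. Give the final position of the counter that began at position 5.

32

Track the counter from position 5 forward through each operation:
  after op 1 (in-shuffle): 5 → 10
  after op 2 (cut 32): 10 → 14
  after op 3 (cut 12): 14 → 2
  after op 4 (cut 22): 2 → 16
  after op 5 (out-shuffle): 16 → 31
  after op 6 (cut 35): 31 → 32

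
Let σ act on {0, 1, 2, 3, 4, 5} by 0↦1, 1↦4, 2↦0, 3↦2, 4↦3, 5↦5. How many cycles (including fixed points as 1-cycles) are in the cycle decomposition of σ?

2

Cycle decomposition: (0 1 4 3 2) (5).
2 cycles.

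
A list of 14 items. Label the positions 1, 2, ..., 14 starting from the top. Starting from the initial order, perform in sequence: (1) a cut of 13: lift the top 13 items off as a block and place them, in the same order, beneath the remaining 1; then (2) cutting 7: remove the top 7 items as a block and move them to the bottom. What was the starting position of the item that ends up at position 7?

13

Undo the operations in reverse order, starting from position 7:
  undo op 2 (cut 7): 7 ← 14
  undo op 1 (cut 13): 14 ← 13
So the item at position 7 came from original position 13.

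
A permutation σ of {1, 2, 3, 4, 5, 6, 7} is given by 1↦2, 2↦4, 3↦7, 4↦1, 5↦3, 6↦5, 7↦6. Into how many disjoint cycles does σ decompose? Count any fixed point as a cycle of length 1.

Cycle decomposition: (1 2 4) (3 7 6 5).
2 cycles.

2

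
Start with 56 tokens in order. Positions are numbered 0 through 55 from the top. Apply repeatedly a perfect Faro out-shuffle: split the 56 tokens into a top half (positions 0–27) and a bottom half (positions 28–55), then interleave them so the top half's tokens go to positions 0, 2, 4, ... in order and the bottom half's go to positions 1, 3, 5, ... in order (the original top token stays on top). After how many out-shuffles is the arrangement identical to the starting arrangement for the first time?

The out-shuffle permutes the 56 positions with cycle lengths [1, 1, 4, 10, 20, 20].
Every token is home exactly when every cycle has completed a whole number of laps, i.e. after lcm(1, 4, 10, 20) = 20 out-shuffles.

20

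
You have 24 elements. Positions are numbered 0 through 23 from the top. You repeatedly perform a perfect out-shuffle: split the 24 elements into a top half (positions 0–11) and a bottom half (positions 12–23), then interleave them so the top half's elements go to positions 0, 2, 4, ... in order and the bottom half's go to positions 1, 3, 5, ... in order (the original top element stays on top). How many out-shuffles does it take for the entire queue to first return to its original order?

The out-shuffle permutes the 24 positions with cycle lengths [1, 1, 11, 11].
Every element is home exactly when every cycle has completed a whole number of laps, i.e. after lcm(1, 11) = 11 out-shuffles.

11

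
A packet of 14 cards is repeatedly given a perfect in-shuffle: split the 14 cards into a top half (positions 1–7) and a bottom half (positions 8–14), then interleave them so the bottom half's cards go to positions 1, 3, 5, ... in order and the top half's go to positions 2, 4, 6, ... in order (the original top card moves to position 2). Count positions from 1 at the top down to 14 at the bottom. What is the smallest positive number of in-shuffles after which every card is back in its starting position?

4

The in-shuffle permutes the 14 positions with cycle lengths [2, 4, 4, 4].
Every card is home exactly when every cycle has completed a whole number of laps, i.e. after lcm(2, 4) = 4 in-shuffles.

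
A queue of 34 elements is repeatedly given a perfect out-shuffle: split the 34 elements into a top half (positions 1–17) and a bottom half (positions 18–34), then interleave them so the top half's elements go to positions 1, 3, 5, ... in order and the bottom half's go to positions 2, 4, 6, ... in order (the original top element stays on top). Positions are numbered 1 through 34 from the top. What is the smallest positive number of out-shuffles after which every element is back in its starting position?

10

The out-shuffle permutes the 34 positions with cycle lengths [1, 1, 2, 10, 10, 10].
Every element is home exactly when every cycle has completed a whole number of laps, i.e. after lcm(1, 2, 10) = 10 out-shuffles.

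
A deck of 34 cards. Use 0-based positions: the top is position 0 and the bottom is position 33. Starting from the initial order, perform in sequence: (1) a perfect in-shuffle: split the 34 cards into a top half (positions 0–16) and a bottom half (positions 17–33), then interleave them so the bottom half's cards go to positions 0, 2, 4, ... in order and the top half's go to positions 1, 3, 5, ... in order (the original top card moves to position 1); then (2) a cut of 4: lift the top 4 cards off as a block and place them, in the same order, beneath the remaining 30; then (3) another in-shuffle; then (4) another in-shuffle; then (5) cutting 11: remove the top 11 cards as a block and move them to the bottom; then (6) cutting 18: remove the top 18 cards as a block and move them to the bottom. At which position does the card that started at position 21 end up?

Track the card from position 21 forward through each operation:
  after op 1 (in-shuffle): 21 → 8
  after op 2 (cut 4): 8 → 4
  after op 3 (in-shuffle): 4 → 9
  after op 4 (in-shuffle): 9 → 19
  after op 5 (cut 11): 19 → 8
  after op 6 (cut 18): 8 → 24

24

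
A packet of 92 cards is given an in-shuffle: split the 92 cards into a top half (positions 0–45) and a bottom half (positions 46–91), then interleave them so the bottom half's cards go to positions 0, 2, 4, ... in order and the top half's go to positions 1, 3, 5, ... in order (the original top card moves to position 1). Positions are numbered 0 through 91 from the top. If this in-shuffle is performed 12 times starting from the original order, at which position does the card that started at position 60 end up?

Track the card's position through each in-shuffle:
60 → 28 → 57 → 22 → 45 → 91 → 90 → 88 → 84 → 76 → 60 → 28 → 57

57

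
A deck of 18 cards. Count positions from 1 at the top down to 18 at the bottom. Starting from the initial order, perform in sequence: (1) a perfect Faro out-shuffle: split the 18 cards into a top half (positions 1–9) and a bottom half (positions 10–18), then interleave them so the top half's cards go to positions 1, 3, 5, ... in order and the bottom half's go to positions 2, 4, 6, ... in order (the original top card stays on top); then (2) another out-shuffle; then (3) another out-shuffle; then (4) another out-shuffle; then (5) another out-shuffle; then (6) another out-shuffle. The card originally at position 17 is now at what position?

Track the card from position 17 forward through each operation:
  after op 1 (out-shuffle): 17 → 16
  after op 2 (out-shuffle): 16 → 14
  after op 3 (out-shuffle): 14 → 10
  after op 4 (out-shuffle): 10 → 2
  after op 5 (out-shuffle): 2 → 3
  after op 6 (out-shuffle): 3 → 5

5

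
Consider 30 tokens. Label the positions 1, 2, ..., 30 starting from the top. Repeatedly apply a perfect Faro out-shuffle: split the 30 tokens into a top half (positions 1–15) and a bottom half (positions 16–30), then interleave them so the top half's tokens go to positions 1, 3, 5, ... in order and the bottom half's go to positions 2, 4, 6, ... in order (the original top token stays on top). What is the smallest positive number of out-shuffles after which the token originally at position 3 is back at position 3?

Follow position 3 under repeated out-shuffles:
3 → 5 → 9 → 17 → 4 → 7 → 13 → 25 → ... → 3 (length 28)
It first returns after 28 out-shuffles.

28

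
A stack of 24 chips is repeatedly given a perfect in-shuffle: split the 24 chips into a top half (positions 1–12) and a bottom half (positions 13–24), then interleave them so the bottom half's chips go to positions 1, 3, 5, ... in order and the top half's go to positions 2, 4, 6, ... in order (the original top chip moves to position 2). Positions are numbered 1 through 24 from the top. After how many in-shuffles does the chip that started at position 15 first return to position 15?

4

Follow position 15 under repeated in-shuffles:
15 → 5 → 10 → 20 → 15
It first returns after 4 in-shuffles.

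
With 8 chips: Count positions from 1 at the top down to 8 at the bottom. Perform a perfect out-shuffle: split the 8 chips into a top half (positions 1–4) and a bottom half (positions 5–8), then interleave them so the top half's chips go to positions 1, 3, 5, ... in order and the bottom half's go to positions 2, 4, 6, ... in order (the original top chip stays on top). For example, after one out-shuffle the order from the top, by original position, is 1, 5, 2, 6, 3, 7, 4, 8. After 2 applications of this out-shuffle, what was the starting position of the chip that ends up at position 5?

2

Work backwards from position 5, undoing one out-shuffle at a time:
5 ← 3 ← 2
So the chip now at position 5 started at position 2.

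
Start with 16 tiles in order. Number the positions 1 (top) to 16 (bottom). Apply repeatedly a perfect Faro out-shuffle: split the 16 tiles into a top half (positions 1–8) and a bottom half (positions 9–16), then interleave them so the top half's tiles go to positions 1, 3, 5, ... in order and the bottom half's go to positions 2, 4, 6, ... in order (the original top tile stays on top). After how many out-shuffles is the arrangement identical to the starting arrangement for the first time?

The out-shuffle permutes the 16 positions with cycle lengths [1, 1, 2, 4, 4, 4].
Every tile is home exactly when every cycle has completed a whole number of laps, i.e. after lcm(1, 2, 4) = 4 out-shuffles.

4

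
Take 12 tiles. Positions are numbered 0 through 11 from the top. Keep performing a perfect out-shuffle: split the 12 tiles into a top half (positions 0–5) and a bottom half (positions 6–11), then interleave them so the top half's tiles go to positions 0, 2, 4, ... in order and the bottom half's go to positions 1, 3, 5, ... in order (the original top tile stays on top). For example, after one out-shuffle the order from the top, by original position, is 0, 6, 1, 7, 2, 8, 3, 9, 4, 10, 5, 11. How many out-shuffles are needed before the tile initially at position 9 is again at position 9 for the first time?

Follow position 9 under repeated out-shuffles:
9 → 7 → 3 → 6 → 1 → 2 → 4 → 8 → 5 → 10 → 9
It first returns after 10 out-shuffles.

10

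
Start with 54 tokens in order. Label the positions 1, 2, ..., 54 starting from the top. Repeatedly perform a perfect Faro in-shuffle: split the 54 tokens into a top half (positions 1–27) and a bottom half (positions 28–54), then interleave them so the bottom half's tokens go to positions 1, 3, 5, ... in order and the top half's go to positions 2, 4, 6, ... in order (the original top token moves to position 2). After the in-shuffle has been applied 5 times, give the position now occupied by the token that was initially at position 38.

Track the token's position through each in-shuffle:
38 → 21 → 42 → 29 → 3 → 6

6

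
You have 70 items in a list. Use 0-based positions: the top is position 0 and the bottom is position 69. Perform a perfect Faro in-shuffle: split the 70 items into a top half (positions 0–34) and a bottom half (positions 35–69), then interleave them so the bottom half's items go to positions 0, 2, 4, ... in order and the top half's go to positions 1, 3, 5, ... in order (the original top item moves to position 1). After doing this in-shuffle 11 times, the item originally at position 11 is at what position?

9

Track the item's position through each in-shuffle:
11 → 23 → 47 → 24 → 49 → 28 → 57 → 44 → 18 → 37 → 4 → 9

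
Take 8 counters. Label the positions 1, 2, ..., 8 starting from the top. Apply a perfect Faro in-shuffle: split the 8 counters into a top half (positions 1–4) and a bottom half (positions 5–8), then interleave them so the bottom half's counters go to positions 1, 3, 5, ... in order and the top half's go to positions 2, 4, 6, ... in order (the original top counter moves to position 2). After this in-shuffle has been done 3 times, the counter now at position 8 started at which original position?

1

Work backwards from position 8, undoing one in-shuffle at a time:
8 ← 4 ← 2 ← 1
So the counter now at position 8 started at position 1.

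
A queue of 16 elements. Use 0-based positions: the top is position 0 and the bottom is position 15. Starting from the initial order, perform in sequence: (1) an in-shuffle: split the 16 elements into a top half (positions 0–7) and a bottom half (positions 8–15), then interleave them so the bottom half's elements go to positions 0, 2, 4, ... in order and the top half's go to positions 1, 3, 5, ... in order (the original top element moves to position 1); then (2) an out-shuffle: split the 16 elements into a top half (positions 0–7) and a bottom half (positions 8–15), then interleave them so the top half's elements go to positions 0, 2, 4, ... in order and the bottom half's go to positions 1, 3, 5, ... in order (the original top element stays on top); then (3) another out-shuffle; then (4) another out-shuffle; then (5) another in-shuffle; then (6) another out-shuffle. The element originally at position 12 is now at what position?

3

Track the element from position 12 forward through each operation:
  after op 1 (in-shuffle): 12 → 8
  after op 2 (out-shuffle): 8 → 1
  after op 3 (out-shuffle): 1 → 2
  after op 4 (out-shuffle): 2 → 4
  after op 5 (in-shuffle): 4 → 9
  after op 6 (out-shuffle): 9 → 3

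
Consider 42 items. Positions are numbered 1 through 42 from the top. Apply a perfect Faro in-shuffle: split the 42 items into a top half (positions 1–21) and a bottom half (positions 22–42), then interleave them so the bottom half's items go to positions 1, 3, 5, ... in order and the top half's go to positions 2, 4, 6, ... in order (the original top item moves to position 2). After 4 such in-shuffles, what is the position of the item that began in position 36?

Track the item's position through each in-shuffle:
36 → 29 → 15 → 30 → 17

17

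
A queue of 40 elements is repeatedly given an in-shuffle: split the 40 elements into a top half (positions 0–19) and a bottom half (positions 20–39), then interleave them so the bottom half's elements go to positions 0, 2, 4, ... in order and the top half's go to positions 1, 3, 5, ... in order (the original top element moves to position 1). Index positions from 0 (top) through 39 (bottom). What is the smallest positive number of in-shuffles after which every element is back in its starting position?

The in-shuffle permutes the 40 positions with cycle lengths [20, 20].
Every element is home exactly when every cycle has completed a whole number of laps, i.e. after lcm(20) = 20 in-shuffles.

20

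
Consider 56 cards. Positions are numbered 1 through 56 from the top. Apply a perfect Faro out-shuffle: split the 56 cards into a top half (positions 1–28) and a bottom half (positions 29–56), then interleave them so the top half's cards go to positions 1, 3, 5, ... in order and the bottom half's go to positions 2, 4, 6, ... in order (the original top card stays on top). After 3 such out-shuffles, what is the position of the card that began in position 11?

Track the card's position through each out-shuffle:
11 → 21 → 41 → 26

26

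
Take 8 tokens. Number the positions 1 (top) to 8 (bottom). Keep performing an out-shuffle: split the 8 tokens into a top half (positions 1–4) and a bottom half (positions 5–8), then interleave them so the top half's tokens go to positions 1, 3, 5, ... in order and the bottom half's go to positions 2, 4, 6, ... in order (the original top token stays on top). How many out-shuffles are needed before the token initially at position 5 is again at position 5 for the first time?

Follow position 5 under repeated out-shuffles:
5 → 2 → 3 → 5
It first returns after 3 out-shuffles.

3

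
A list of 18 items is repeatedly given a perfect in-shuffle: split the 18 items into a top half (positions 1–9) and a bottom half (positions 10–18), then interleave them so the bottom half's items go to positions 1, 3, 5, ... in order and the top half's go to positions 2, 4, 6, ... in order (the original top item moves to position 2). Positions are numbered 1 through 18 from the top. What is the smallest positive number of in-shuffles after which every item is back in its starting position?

18

The in-shuffle permutes the 18 positions with cycle lengths [18].
Every item is home exactly when every cycle has completed a whole number of laps, i.e. after lcm(18) = 18 in-shuffles.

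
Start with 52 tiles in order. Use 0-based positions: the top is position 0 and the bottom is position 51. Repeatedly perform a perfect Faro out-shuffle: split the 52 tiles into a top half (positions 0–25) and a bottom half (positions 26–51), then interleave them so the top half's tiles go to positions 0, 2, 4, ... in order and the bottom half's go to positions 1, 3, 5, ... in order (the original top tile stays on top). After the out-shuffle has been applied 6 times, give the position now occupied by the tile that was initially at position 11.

41

Track the tile's position through each out-shuffle:
11 → 22 → 44 → 37 → 23 → 46 → 41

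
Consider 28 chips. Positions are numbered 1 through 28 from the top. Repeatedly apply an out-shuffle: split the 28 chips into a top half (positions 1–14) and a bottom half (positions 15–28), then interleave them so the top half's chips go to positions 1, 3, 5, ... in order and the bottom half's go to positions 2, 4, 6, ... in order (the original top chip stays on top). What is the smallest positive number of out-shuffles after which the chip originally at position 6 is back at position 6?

18

Follow position 6 under repeated out-shuffles:
6 → 11 → 21 → 14 → 27 → 26 → 24 → 20 → 12 → 23 → 18 → 8 → 15 → 2 → 3 → 5 → 9 → 17 → 6
It first returns after 18 out-shuffles.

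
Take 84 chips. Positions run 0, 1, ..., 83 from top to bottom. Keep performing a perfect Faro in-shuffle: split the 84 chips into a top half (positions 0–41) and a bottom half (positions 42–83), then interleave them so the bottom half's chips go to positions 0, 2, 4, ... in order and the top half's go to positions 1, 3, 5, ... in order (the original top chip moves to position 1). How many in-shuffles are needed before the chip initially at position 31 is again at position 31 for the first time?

Follow position 31 under repeated in-shuffles:
31 → 63 → 42 → 0 → 1 → 3 → 7 → 15 → 31
It first returns after 8 in-shuffles.

8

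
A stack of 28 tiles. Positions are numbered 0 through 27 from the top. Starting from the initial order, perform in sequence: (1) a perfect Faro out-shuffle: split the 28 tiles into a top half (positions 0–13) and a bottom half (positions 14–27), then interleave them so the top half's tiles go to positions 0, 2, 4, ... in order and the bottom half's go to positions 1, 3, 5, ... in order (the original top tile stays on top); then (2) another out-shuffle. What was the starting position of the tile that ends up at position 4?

1

Undo the operations in reverse order, starting from position 4:
  undo op 2 (out-shuffle, from top half): 4 ← 2
  undo op 1 (out-shuffle, from top half): 2 ← 1
So the tile at position 4 came from original position 1.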